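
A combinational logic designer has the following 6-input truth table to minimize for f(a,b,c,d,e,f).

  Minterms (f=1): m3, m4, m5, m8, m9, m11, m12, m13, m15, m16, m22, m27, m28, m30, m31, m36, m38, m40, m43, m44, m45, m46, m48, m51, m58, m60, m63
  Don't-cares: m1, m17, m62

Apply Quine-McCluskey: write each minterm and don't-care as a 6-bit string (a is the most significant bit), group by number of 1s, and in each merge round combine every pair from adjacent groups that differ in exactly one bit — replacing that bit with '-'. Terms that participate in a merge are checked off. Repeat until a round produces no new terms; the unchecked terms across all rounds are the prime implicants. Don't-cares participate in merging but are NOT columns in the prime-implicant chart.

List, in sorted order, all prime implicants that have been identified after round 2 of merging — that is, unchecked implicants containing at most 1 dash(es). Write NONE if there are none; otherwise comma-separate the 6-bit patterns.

-01011, -10000, 0-0001, 01-110, 01000-, 110011, 111-10

Round 0: 000001✓ 000011✓ 000100✓ 000101✓ 001000✓ 001001✓ 001011✓ 001100✓ 001101✓ 001111✓ 010000✓ 010001✓ 010110✓ 011011✓ 011100✓ 011110✓ 011111✓ 100100✓ 100110✓ 101000✓ 101011✓ 101100✓ 101101✓ 101110✓ 110000✓ 110011 111010✓ 111100✓ 111110✓ 111111✓
Round 1: -00100✓ -01000✓ -01011 -01100✓ -01101✓ -10000 -11100✓ -11110✓ -11111✓ 0-0001 0-1011✓ 0-1100✓ 0-1111✓ 00-001✓ 00-011✓ 00-100✓ 00-101✓ 000-01✓ 0000-1✓ 00010-✓ 001-00✓ 001-01✓ 001-11✓ 0010-1✓ 00100-✓ 0011-1✓ 00110-✓ 01-110 01000- 011-11✓ 0111-0✓ 01111-✓ 1-1100✓ 1-1110✓ 10-100✓ 10-110✓ 1001-0✓ 101-00✓ 1011-0✓ 10110-✓ 111-10 1111-0✓ 11111-✓
Round 2: --1100 -0-100 -01-00 -0110- -111-0 -1111- 0-1-11 00--01 00-0-1 00-10- 001--1 001-0- 1-11-0 10-1-0
PIs = {--1100, -0-100, -01-00, -01011, -0110-, -10000, -111-0, -1111-, 0-0001, 0-1-11, 00--01, 00-0-1, 00-10-, 001--1, 001-0-, 01-110, 01000-, 1-11-0, 10-1-0, 110011, 111-10}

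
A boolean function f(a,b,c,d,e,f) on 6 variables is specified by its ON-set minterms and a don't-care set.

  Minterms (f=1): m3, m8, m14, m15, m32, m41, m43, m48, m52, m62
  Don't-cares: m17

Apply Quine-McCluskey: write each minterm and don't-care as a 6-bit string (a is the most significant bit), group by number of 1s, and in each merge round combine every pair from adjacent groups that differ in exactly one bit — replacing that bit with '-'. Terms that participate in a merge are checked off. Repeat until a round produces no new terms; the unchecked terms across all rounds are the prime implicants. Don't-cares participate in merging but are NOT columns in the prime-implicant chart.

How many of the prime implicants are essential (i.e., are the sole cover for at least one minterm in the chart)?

size-2^0 implicants → 000011  001000  001110(✓)  001111(✓)  010001  100000(✓)  101001(✓)  101011(✓)  110000(✓)  110100(✓)  111110
size-2^1 implicants → 00111-  1-0000  1010-1  110-00
Unchecked terms (primes): 000011, 001000, 00111-, 010001, 1-0000, 1010-1, 110-00, 111110
Minterm coverage:
  m3 ⊆ 000011 [E]
  m8 ⊆ 001000 [E]
  m14 ⊆ 00111- [E]
  m15 ⊆ 00111- [E]
  m32 ⊆ 1-0000 [E]
  m41 ⊆ 1010-1 [E]
  m43 ⊆ 1010-1 [E]
  m48 ⊆ 1-0000,110-00
  m52 ⊆ 110-00 [E]
  m62 ⊆ 111110 [E]
E = {000011, 001000, 00111-, 1-0000, 1010-1, 110-00, 111110}

7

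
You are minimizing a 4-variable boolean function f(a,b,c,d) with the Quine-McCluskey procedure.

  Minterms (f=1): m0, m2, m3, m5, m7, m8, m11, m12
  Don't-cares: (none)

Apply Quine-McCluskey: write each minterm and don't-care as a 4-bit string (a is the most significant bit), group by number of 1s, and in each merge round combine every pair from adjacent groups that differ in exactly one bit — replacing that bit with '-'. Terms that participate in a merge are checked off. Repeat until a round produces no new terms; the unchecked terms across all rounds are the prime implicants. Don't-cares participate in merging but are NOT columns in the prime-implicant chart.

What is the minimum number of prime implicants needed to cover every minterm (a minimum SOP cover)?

Round 0: 0000✓ 0010✓ 0011✓ 0101✓ 0111✓ 1000✓ 1011✓ 1100✓
Round 1: -000 -011 0-11 00-0 001- 01-1 1-00
PIs = {-000, -011, 0-11, 00-0, 001-, 01-1, 1-00}
Coverage chart:
  m0: -000,00-0
  m2: 00-0,001-
  m3: -011,0-11,001-
  m5: 01-1 ←essential
  m7: 0-11,01-1
  m8: -000,1-00
  m11: -011 ←essential
  m12: 1-00 ←essential
Essential: -011, 01-1, 1-00
Petrick residual → 00-0
Min cover (4 terms): b'cd + a'b'd' + a'bd + ac'd'

4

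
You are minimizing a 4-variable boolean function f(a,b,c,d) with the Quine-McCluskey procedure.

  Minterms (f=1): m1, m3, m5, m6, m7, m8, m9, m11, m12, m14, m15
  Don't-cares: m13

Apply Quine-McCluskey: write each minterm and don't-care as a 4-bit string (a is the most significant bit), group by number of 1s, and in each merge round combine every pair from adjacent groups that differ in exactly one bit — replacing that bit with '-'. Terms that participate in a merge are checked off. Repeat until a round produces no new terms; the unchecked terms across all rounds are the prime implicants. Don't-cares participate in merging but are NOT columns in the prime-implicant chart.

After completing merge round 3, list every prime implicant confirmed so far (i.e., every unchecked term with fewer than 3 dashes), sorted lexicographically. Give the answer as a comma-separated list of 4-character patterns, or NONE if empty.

-11-, 1-0-, 11--

size-2^0 implicants → 0001(✓)  0011(✓)  0101(✓)  0110(✓)  0111(✓)  1000(✓)  1001(✓)  1011(✓)  1100(✓)  1101(✓)  1110(✓)  1111(✓)
size-2^1 implicants → -001(✓)  -011(✓)  -101(✓)  -110(✓)  -111(✓)  0-01(✓)  0-11(✓)  00-1(✓)  01-1(✓)  011-(✓)  1-00(✓)  1-01(✓)  1-11(✓)  10-1(✓)  100-(✓)  11-0(✓)  11-1(✓)  110-(✓)  111-(✓)
size-2^2 implicants → --01(✓)  --11(✓)  -0-1(✓)  -1-1(✓)  -11-  0--1(✓)  1--1(✓)  1-0-  11--
size-2^3 implicants → ---1
Unchecked terms (primes): ---1, -11-, 1-0-, 11--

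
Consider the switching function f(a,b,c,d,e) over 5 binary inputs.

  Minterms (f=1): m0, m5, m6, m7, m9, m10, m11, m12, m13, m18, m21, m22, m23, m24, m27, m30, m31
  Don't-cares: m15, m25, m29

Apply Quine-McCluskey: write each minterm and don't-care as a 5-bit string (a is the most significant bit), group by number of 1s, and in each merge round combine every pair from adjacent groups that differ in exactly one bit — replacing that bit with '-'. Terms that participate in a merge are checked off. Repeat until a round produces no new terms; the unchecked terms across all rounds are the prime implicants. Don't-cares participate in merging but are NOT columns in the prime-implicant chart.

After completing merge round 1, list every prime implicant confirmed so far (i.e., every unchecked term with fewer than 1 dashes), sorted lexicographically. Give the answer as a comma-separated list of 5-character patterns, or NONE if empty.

size-2^0 implicants → 00000  00101(✓)  00110(✓)  00111(✓)  01001(✓)  01010(✓)  01011(✓)  01100(✓)  01101(✓)  01111(✓)  10010(✓)  10101(✓)  10110(✓)  10111(✓)  11000(✓)  11001(✓)  11011(✓)  11101(✓)  11110(✓)  11111(✓)
size-2^1 implicants → -0101(✓)  -0110(✓)  -0111(✓)  -1001(✓)  -1011(✓)  -1101(✓)  -1111(✓)  0-101(✓)  0-111(✓)  001-1(✓)  0011-(✓)  01-01(✓)  01-11(✓)  010-1(✓)  0101-  011-1(✓)  0110-  1-101(✓)  1-110(✓)  1-111(✓)  10-10  101-1(✓)  1011-(✓)  11-01(✓)  11-11(✓)  110-1(✓)  1100-  111-1(✓)  1111-(✓)
size-2^2 implicants → --101(✓)  --111(✓)  -01-1(✓)  -011-  -1-01(✓)  -1-11(✓)  -10-1(✓)  -11-1(✓)  0-1-1(✓)  01--1(✓)  1-1-1(✓)  1-11-  11--1(✓)
size-2^3 implicants → --1-1  -1--1
Unchecked terms (primes): --1-1, -011-, -1--1, 00000, 0101-, 0110-, 1-11-, 10-10, 1100-

00000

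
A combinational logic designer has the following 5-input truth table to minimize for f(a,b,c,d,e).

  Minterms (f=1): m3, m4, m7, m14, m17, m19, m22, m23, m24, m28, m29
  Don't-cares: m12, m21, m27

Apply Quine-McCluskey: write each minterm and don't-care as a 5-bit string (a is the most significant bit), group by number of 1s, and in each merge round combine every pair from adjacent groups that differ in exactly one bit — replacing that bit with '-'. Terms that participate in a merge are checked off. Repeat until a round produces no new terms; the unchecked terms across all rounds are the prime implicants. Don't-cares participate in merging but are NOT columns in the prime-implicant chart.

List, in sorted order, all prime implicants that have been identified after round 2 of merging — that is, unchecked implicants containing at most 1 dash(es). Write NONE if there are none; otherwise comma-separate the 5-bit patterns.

-1100, 0-100, 011-0, 1-011, 1-101, 1011-, 11-00, 1110-

size-2^0 implicants → 00011(✓)  00100(✓)  00111(✓)  01100(✓)  01110(✓)  10001(✓)  10011(✓)  10101(✓)  10110(✓)  10111(✓)  11000(✓)  11011(✓)  11100(✓)  11101(✓)
size-2^1 implicants → -0011(✓)  -0111(✓)  -1100  0-100  00-11(✓)  011-0  1-011  1-101  10-01(✓)  10-11(✓)  100-1(✓)  101-1(✓)  1011-  11-00  1110-
size-2^2 implicants → -0-11  10--1
Unchecked terms (primes): -0-11, -1100, 0-100, 011-0, 1-011, 1-101, 10--1, 1011-, 11-00, 1110-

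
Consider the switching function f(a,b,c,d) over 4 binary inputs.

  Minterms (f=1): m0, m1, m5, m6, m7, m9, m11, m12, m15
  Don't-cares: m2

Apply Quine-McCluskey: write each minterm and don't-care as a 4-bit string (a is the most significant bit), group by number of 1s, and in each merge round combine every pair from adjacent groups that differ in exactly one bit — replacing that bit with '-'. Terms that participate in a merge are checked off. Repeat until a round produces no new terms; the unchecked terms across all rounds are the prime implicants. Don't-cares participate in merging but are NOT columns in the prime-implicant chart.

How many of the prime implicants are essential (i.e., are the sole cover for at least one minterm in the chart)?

1

[col 0] 0000*, 0001*, 0010*, 0101*, 0110*, 0111*, 1001*, 1011*, 1100, 1111*
[col 1] -001, -111, 0-01, 0-10, 00-0, 000-, 01-1, 011-, 1-11, 10-1
Prime implicants: -001, -111, 0-01, 0-10, 00-0, 000-, 01-1, 011-, 1-11, 10-1, 1100
PI chart (minterm → PIs covering it):
  0 | 00-0,000-
  1 | -001,0-01,000-
  5 | 0-01,01-1
  6 | 0-10,011-
  7 | -111,01-1,011-
  9 | -001,10-1
  11 | 1-11,10-1
  12 | 1100  (sole → essential)
  15 | -111,1-11
Essential prime implicants: 1100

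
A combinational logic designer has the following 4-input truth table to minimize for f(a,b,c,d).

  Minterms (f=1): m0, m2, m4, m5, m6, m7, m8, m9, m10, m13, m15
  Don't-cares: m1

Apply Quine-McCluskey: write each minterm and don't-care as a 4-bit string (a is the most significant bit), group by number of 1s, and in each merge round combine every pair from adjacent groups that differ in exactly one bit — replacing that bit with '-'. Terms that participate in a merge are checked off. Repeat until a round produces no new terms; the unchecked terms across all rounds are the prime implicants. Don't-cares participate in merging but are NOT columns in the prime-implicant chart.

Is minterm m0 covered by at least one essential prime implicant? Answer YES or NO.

size-2^0 implicants → 0000(✓)  0001(✓)  0010(✓)  0100(✓)  0101(✓)  0110(✓)  0111(✓)  1000(✓)  1001(✓)  1010(✓)  1101(✓)  1111(✓)
size-2^1 implicants → -000(✓)  -001(✓)  -010(✓)  -101(✓)  -111(✓)  0-00(✓)  0-01(✓)  0-10(✓)  00-0(✓)  000-(✓)  01-0(✓)  01-1(✓)  010-(✓)  011-(✓)  1-01(✓)  10-0(✓)  100-(✓)  11-1(✓)
size-2^2 implicants → --01  -0-0  -00-  -1-1  0--0  0-0-  01--
Unchecked terms (primes): --01, -0-0, -00-, -1-1, 0--0, 0-0-, 01--
Minterm coverage:
  m0 ⊆ -0-0,-00-,0--0,0-0-
  m2 ⊆ -0-0,0--0
  m4 ⊆ 0--0,0-0-,01--
  m5 ⊆ --01,-1-1,0-0-,01--
  m6 ⊆ 0--0,01--
  m7 ⊆ -1-1,01--
  m8 ⊆ -0-0,-00-
  m9 ⊆ --01,-00-
  m10 ⊆ -0-0 [E]
  m13 ⊆ --01,-1-1
  m15 ⊆ -1-1 [E]
E = {-0-0, -1-1}

YES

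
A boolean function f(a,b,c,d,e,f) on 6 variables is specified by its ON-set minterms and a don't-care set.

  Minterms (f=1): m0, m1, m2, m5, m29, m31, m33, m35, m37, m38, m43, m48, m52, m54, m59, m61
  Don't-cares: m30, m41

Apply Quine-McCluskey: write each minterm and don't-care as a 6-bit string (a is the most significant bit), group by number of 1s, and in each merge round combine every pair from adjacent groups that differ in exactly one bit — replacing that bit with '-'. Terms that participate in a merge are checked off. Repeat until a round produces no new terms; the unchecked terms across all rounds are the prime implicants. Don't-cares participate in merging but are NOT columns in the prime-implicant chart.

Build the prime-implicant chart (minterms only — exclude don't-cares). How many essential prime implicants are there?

[col 0] 000000*, 000001*, 000010*, 000101*, 011101*, 011110*, 011111*, 100001*, 100011*, 100101*, 100110*, 101001*, 101011*, 110000*, 110100*, 110110*, 111011*, 111101*
[col 1] -00001*, -00101*, -11101, 000-01*, 0000-0, 00000-, 0111-1, 01111-, 1-0110, 1-1011, 10-001*, 10-011*, 100-01*, 1000-1*, 1010-1*, 110-00, 1101-0
[col 2] -00-01, 10-0-1
Prime implicants: -00-01, -11101, 0000-0, 00000-, 0111-1, 01111-, 1-0110, 1-1011, 10-0-1, 110-00, 1101-0
PI chart (minterm → PIs covering it):
  0 | 0000-0,00000-
  1 | -00-01,00000-
  2 | 0000-0  (sole → essential)
  5 | -00-01  (sole → essential)
  29 | -11101,0111-1
  31 | 0111-1,01111-
  33 | -00-01,10-0-1
  35 | 10-0-1  (sole → essential)
  37 | -00-01  (sole → essential)
  38 | 1-0110  (sole → essential)
  43 | 1-1011,10-0-1
  48 | 110-00  (sole → essential)
  52 | 110-00,1101-0
  54 | 1-0110,1101-0
  59 | 1-1011  (sole → essential)
  61 | -11101  (sole → essential)
Essential prime implicants: -00-01, -11101, 0000-0, 1-0110, 1-1011, 10-0-1, 110-00

7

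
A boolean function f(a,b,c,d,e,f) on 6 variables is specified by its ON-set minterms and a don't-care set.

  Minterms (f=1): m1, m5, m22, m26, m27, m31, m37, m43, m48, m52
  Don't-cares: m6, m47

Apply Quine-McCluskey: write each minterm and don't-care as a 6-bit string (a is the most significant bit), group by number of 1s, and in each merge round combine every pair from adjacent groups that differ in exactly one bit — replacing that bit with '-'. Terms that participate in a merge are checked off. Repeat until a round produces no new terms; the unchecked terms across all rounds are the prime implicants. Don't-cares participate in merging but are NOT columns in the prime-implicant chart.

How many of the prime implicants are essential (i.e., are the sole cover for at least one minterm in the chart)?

7

size-2^0 implicants → 000001(✓)  000101(✓)  000110(✓)  010110(✓)  011010(✓)  011011(✓)  011111(✓)  100101(✓)  101011(✓)  101111(✓)  110000(✓)  110100(✓)
size-2^1 implicants → -00101  0-0110  000-01  011-11  01101-  101-11  110-00
Unchecked terms (primes): -00101, 0-0110, 000-01, 011-11, 01101-, 101-11, 110-00
Minterm coverage:
  m1 ⊆ 000-01 [E]
  m5 ⊆ -00101,000-01
  m22 ⊆ 0-0110 [E]
  m26 ⊆ 01101- [E]
  m27 ⊆ 011-11,01101-
  m31 ⊆ 011-11 [E]
  m37 ⊆ -00101 [E]
  m43 ⊆ 101-11 [E]
  m48 ⊆ 110-00 [E]
  m52 ⊆ 110-00 [E]
E = {-00101, 0-0110, 000-01, 011-11, 01101-, 101-11, 110-00}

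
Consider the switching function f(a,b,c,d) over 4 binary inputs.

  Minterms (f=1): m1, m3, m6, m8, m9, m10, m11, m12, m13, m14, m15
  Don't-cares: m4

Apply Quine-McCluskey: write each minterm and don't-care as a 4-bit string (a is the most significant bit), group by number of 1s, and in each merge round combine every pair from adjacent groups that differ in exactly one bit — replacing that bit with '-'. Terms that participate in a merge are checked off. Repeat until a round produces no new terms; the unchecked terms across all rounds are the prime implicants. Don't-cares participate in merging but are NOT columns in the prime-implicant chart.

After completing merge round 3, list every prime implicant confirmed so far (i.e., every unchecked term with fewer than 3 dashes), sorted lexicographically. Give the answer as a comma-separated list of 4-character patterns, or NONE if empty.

-0-1, -1-0

[col 0] 0001*, 0011*, 0100*, 0110*, 1000*, 1001*, 1010*, 1011*, 1100*, 1101*, 1110*, 1111*
[col 1] -001*, -011*, -100*, -110*, 00-1*, 01-0*, 1-00*, 1-01*, 1-10*, 1-11*, 10-0*, 10-1*, 100-*, 101-*, 11-0*, 11-1*, 110-*, 111-*
[col 2] -0-1, -1-0, 1--0*, 1--1*, 1-0-*, 1-1-*, 10--*, 11--*
[col 3] 1---
Prime implicants: -0-1, -1-0, 1---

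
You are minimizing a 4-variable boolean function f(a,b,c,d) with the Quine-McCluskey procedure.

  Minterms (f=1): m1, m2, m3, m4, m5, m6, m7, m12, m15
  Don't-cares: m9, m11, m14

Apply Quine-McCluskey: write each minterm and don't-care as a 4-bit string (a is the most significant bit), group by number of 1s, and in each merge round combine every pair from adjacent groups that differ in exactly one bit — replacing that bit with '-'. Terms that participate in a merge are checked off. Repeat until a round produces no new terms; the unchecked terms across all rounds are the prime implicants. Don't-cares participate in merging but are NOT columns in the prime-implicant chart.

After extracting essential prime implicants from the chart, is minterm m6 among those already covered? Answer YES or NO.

[col 0] 0001*, 0010*, 0011*, 0100*, 0101*, 0110*, 0111*, 1001*, 1011*, 1100*, 1110*, 1111*
[col 1] -001*, -011*, -100*, -110*, -111*, 0-01*, 0-10*, 0-11*, 00-1*, 001-*, 01-0*, 01-1*, 010-*, 011-*, 1-11*, 10-1*, 11-0*, 111-*
[col 2] --11, -0-1, -1-0, -11-, 0--1, 0-1-, 01--
Prime implicants: --11, -0-1, -1-0, -11-, 0--1, 0-1-, 01--
PI chart (minterm → PIs covering it):
  1 | -0-1,0--1
  2 | 0-1-  (sole → essential)
  3 | --11,-0-1,0--1,0-1-
  4 | -1-0,01--
  5 | 0--1,01--
  6 | -1-0,-11-,0-1-,01--
  7 | --11,-11-,0--1,0-1-,01--
  12 | -1-0  (sole → essential)
  15 | --11,-11-
Essential prime implicants: -1-0, 0-1-

YES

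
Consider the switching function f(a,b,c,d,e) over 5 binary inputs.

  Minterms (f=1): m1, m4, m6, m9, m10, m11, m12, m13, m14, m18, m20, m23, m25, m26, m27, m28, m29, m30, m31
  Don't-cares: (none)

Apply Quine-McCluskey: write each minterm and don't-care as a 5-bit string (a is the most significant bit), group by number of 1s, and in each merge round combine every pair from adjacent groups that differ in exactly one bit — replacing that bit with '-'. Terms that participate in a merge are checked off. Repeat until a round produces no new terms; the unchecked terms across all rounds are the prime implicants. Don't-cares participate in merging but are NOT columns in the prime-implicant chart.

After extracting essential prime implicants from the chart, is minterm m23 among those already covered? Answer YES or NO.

YES

size-2^0 implicants → 00001(✓)  00100(✓)  00110(✓)  01001(✓)  01010(✓)  01011(✓)  01100(✓)  01101(✓)  01110(✓)  10010(✓)  10100(✓)  10111(✓)  11001(✓)  11010(✓)  11011(✓)  11100(✓)  11101(✓)  11110(✓)  11111(✓)
size-2^1 implicants → -0100(✓)  -1001(✓)  -1010(✓)  -1011(✓)  -1100(✓)  -1101(✓)  -1110(✓)  0-001  0-100(✓)  0-110(✓)  001-0(✓)  01-01(✓)  01-10(✓)  010-1(✓)  0101-(✓)  011-0(✓)  0110-(✓)  1-010  1-100(✓)  1-111  11-01(✓)  11-10(✓)  11-11(✓)  110-1(✓)  1101-(✓)  111-0(✓)  111-1(✓)  1110-(✓)  1111-(✓)
size-2^2 implicants → --100  -1-01  -1-10  -10-1  -101-  -11-0  -110-  0-1-0  11--1  11-1-  111--
Unchecked terms (primes): --100, -1-01, -1-10, -10-1, -101-, -11-0, -110-, 0-001, 0-1-0, 1-010, 1-111, 11--1, 11-1-, 111--
Minterm coverage:
  m1 ⊆ 0-001 [E]
  m4 ⊆ --100,0-1-0
  m6 ⊆ 0-1-0 [E]
  m9 ⊆ -1-01,-10-1,0-001
  m10 ⊆ -1-10,-101-
  m11 ⊆ -10-1,-101-
  m12 ⊆ --100,-11-0,-110-,0-1-0
  m13 ⊆ -1-01,-110-
  m14 ⊆ -1-10,-11-0,0-1-0
  m18 ⊆ 1-010 [E]
  m20 ⊆ --100 [E]
  m23 ⊆ 1-111 [E]
  m25 ⊆ -1-01,-10-1,11--1
  m26 ⊆ -1-10,-101-,1-010,11-1-
  m27 ⊆ -10-1,-101-,11--1,11-1-
  m28 ⊆ --100,-11-0,-110-,111--
  m29 ⊆ -1-01,-110-,11--1,111--
  m30 ⊆ -1-10,-11-0,11-1-,111--
  m31 ⊆ 1-111,11--1,11-1-,111--
E = {--100, 0-001, 0-1-0, 1-010, 1-111}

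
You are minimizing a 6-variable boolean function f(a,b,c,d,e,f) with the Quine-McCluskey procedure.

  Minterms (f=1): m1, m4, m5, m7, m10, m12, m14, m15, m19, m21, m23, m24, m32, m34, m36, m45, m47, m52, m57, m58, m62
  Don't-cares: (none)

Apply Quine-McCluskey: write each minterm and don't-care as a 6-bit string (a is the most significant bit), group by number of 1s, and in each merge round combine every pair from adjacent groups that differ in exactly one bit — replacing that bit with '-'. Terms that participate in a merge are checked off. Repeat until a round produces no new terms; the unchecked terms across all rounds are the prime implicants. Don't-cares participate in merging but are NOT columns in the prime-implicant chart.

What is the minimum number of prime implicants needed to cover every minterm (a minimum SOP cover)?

12

size-2^0 implicants → 000001(✓)  000100(✓)  000101(✓)  000111(✓)  001010(✓)  001100(✓)  001110(✓)  001111(✓)  010011(✓)  010101(✓)  010111(✓)  011000  100000(✓)  100010(✓)  100100(✓)  101101(✓)  101111(✓)  110100(✓)  111001  111010(✓)  111110(✓)
size-2^1 implicants → -00100  -01111  0-0101(✓)  0-0111(✓)  00-100  00-111  000-01  0001-1(✓)  00010-  001-10  0011-0  00111-  010-11  0101-1(✓)  1-0100  100-00  1000-0  1011-1  111-10
size-2^2 implicants → 0-01-1
Unchecked terms (primes): -00100, -01111, 0-01-1, 00-100, 00-111, 000-01, 00010-, 001-10, 0011-0, 00111-, 010-11, 011000, 1-0100, 100-00, 1000-0, 1011-1, 111-10, 111001
Minterm coverage:
  m1 ⊆ 000-01 [E]
  m4 ⊆ -00100,00-100,00010-
  m5 ⊆ 0-01-1,000-01,00010-
  m7 ⊆ 0-01-1,00-111
  m10 ⊆ 001-10 [E]
  m12 ⊆ 00-100,0011-0
  m14 ⊆ 001-10,0011-0,00111-
  m15 ⊆ -01111,00-111,00111-
  m19 ⊆ 010-11 [E]
  m21 ⊆ 0-01-1 [E]
  m23 ⊆ 0-01-1,010-11
  m24 ⊆ 011000 [E]
  m32 ⊆ 100-00,1000-0
  m34 ⊆ 1000-0 [E]
  m36 ⊆ -00100,1-0100,100-00
  m45 ⊆ 1011-1 [E]
  m47 ⊆ -01111,1011-1
  m52 ⊆ 1-0100 [E]
  m57 ⊆ 111001 [E]
  m58 ⊆ 111-10 [E]
  m62 ⊆ 111-10 [E]
E = {0-01-1, 000-01, 001-10, 010-11, 011000, 1-0100, 1000-0, 1011-1, 111-10, 111001}
Petrick residual → -01111, 00-100
Cover = b'cdef + a'c'df + a'b'de'f' + a'b'c'e'f + a'b'cef' + a'bc'ef + a'bcd'e'f' + ac'de'f' + ab'c'd'f' + ab'cdf + abcef' + abcd'e'f  |cover|=12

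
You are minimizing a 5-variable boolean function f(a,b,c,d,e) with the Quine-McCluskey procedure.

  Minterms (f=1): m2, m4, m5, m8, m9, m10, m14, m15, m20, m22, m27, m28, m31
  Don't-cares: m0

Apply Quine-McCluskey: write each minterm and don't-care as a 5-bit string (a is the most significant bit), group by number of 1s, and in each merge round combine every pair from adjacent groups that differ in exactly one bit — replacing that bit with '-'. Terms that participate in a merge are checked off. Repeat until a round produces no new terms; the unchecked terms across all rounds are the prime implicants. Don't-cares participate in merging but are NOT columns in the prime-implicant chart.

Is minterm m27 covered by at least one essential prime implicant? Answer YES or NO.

size-2^0 implicants → 00000(✓)  00010(✓)  00100(✓)  00101(✓)  01000(✓)  01001(✓)  01010(✓)  01110(✓)  01111(✓)  10100(✓)  10110(✓)  11011(✓)  11100(✓)  11111(✓)
size-2^1 implicants → -0100  -1111  0-000(✓)  0-010(✓)  00-00  000-0(✓)  0010-  01-10  010-0(✓)  0100-  0111-  1-100  101-0  11-11
size-2^2 implicants → 0-0-0
Unchecked terms (primes): -0100, -1111, 0-0-0, 00-00, 0010-, 01-10, 0100-, 0111-, 1-100, 101-0, 11-11
Minterm coverage:
  m2 ⊆ 0-0-0 [E]
  m4 ⊆ -0100,00-00,0010-
  m5 ⊆ 0010- [E]
  m8 ⊆ 0-0-0,0100-
  m9 ⊆ 0100- [E]
  m10 ⊆ 0-0-0,01-10
  m14 ⊆ 01-10,0111-
  m15 ⊆ -1111,0111-
  m20 ⊆ -0100,1-100,101-0
  m22 ⊆ 101-0 [E]
  m27 ⊆ 11-11 [E]
  m28 ⊆ 1-100 [E]
  m31 ⊆ -1111,11-11
E = {0-0-0, 0010-, 0100-, 1-100, 101-0, 11-11}

YES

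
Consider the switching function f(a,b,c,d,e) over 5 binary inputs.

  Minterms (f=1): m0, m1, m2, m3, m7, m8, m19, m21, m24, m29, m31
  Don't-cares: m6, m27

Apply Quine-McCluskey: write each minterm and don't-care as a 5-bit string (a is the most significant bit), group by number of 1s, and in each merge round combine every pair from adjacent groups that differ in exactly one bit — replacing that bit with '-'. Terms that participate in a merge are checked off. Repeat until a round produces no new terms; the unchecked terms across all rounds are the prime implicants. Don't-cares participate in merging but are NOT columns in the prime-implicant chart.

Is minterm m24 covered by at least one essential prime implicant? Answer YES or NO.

Round 0: 00000✓ 00001✓ 00010✓ 00011✓ 00110✓ 00111✓ 01000✓ 10011✓ 10101✓ 11000✓ 11011✓ 11101✓ 11111✓
Round 1: -0011 -1000 0-000 00-10✓ 00-11✓ 000-0✓ 000-1✓ 0000-✓ 0001-✓ 0011-✓ 1-011 1-101 11-11 111-1
Round 2: 00-1- 000--
PIs = {-0011, -1000, 0-000, 00-1-, 000--, 1-011, 1-101, 11-11, 111-1}
Coverage chart:
  m0: 0-000,000--
  m1: 000-- ←essential
  m2: 00-1-,000--
  m3: -0011,00-1-,000--
  m7: 00-1- ←essential
  m8: -1000,0-000
  m19: -0011,1-011
  m21: 1-101 ←essential
  m24: -1000 ←essential
  m29: 1-101,111-1
  m31: 11-11,111-1
Essential: -1000, 00-1-, 000--, 1-101

YES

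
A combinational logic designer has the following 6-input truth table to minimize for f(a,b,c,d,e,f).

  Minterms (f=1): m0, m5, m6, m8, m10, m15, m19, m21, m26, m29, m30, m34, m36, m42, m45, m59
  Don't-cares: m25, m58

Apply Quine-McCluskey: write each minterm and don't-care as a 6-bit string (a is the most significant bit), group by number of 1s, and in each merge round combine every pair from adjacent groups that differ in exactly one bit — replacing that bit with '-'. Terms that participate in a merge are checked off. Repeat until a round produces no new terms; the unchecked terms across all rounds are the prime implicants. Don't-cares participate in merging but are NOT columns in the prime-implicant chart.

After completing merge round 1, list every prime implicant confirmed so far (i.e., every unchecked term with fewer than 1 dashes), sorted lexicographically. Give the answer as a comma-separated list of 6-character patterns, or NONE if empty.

[col 0] 000000*, 000101*, 000110, 001000*, 001010*, 001111, 010011, 010101*, 011001*, 011010*, 011101*, 011110*, 100010*, 100100, 101010*, 101101, 111010*, 111011*
[col 1] -01010*, -11010*, 0-0101, 0-1010*, 00-000, 0010-0, 01-101, 011-01, 011-10, 1-1010*, 10-010, 11101-
[col 2] --1010
Prime implicants: --1010, 0-0101, 00-000, 000110, 0010-0, 001111, 01-101, 010011, 011-01, 011-10, 10-010, 100100, 101101, 11101-

000110, 001111, 010011, 100100, 101101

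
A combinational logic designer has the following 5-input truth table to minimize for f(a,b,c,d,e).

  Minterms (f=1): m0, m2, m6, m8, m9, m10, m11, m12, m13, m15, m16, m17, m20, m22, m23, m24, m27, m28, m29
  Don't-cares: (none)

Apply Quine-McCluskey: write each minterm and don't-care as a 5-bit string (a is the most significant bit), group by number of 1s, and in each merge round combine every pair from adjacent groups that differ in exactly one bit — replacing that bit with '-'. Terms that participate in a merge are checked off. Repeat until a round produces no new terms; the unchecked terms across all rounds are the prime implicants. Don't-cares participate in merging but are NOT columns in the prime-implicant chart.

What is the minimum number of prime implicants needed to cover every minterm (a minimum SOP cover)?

[col 0] 00000*, 00010*, 00110*, 01000*, 01001*, 01010*, 01011*, 01100*, 01101*, 01111*, 10000*, 10001*, 10100*, 10110*, 10111*, 11000*, 11011*, 11100*, 11101*
[col 1] -0000*, -0110, -1000*, -1011, -1100*, -1101*, 0-000*, 0-010*, 00-10, 000-0*, 01-00*, 01-01*, 01-11*, 010-0*, 010-1*, 0100-*, 0101-*, 011-1*, 0110-*, 1-000*, 1-100*, 10-00*, 1000-, 101-0, 1011-, 11-00*, 1110-*
[col 2] --000, -1-00, -110-, 0-0-0, 01--1, 01-0-, 010--, 1--00
Prime implicants: --000, -0110, -1-00, -1011, -110-, 0-0-0, 00-10, 01--1, 01-0-, 010--, 1--00, 1000-, 101-0, 1011-
PI chart (minterm → PIs covering it):
  0 | --000,0-0-0
  2 | 0-0-0,00-10
  6 | -0110,00-10
  8 | --000,-1-00,0-0-0,01-0-,010--
  9 | 01--1,01-0-,010--
  10 | 0-0-0,010--
  11 | -1011,01--1,010--
  12 | -1-00,-110-,01-0-
  13 | -110-,01--1,01-0-
  15 | 01--1  (sole → essential)
  16 | --000,1--00,1000-
  17 | 1000-  (sole → essential)
  20 | 1--00,101-0
  22 | -0110,101-0,1011-
  23 | 1011-  (sole → essential)
  24 | --000,-1-00,1--00
  27 | -1011  (sole → essential)
  28 | -1-00,-110-,1--00
  29 | -110-  (sole → essential)
Essential prime implicants: -1011, -110-, 01--1, 1000-, 1011-
Petrick residual → -0110, 0-0-0, 1--00
Minimum SOP uses 8 PIs: b'cde' + bc'de + bcd' + a'c'e' + a'be + ad'e' + ab'c'd' + ab'cd

8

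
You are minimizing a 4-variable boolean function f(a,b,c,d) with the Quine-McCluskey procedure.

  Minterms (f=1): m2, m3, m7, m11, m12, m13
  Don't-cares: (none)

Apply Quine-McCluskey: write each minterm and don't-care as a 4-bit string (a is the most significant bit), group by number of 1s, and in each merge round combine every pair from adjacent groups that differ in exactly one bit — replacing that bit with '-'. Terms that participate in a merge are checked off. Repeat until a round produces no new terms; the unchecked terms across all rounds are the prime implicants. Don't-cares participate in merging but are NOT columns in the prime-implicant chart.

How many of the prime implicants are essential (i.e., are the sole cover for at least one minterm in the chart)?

4

Round 0: 0010✓ 0011✓ 0111✓ 1011✓ 1100✓ 1101✓
Round 1: -011 0-11 001- 110-
PIs = {-011, 0-11, 001-, 110-}
Coverage chart:
  m2: 001- ←essential
  m3: -011,0-11,001-
  m7: 0-11 ←essential
  m11: -011 ←essential
  m12: 110- ←essential
  m13: 110- ←essential
Essential: -011, 0-11, 001-, 110-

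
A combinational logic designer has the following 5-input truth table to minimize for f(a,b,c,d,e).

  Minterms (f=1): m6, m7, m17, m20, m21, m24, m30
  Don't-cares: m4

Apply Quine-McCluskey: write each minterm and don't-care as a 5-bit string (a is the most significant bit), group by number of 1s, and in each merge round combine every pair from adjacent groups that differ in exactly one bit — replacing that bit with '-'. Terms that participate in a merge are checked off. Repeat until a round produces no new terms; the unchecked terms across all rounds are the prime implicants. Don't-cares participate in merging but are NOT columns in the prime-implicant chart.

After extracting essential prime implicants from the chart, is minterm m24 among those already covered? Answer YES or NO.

YES

[col 0] 00100*, 00110*, 00111*, 10001*, 10100*, 10101*, 11000, 11110
[col 1] -0100, 001-0, 0011-, 10-01, 1010-
Prime implicants: -0100, 001-0, 0011-, 10-01, 1010-, 11000, 11110
PI chart (minterm → PIs covering it):
  6 | 001-0,0011-
  7 | 0011-  (sole → essential)
  17 | 10-01  (sole → essential)
  20 | -0100,1010-
  21 | 10-01,1010-
  24 | 11000  (sole → essential)
  30 | 11110  (sole → essential)
Essential prime implicants: 0011-, 10-01, 11000, 11110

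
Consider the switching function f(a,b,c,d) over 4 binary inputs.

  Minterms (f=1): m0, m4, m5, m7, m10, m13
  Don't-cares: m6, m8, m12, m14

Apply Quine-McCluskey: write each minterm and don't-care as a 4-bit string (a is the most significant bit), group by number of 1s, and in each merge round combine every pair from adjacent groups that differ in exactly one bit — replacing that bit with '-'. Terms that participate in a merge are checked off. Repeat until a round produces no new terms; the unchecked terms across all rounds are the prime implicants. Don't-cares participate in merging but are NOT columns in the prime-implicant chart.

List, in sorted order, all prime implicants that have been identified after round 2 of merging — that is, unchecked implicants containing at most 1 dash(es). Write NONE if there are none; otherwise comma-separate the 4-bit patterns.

Round 0: 0000✓ 0100✓ 0101✓ 0110✓ 0111✓ 1000✓ 1010✓ 1100✓ 1101✓ 1110✓
Round 1: -000✓ -100✓ -101✓ -110✓ 0-00✓ 01-0✓ 01-1✓ 010-✓ 011-✓ 1-00✓ 1-10✓ 10-0✓ 11-0✓ 110-✓
Round 2: --00 -1-0 -10- 01-- 1--0
PIs = {--00, -1-0, -10-, 01--, 1--0}

NONE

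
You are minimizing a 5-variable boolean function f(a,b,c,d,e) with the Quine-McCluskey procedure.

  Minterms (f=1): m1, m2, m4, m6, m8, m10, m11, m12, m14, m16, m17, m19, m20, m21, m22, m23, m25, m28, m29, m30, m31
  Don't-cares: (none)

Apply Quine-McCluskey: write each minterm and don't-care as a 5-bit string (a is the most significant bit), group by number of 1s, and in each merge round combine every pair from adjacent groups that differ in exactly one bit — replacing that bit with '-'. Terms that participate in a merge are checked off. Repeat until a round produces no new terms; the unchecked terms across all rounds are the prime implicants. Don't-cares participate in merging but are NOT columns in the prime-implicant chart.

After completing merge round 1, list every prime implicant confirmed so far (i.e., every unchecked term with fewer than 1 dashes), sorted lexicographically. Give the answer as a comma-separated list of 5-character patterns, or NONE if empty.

NONE

Round 0: 00001✓ 00010✓ 00100✓ 00110✓ 01000✓ 01010✓ 01011✓ 01100✓ 01110✓ 10000✓ 10001✓ 10011✓ 10100✓ 10101✓ 10110✓ 10111✓ 11001✓ 11100✓ 11101✓ 11110✓ 11111✓
Round 1: -0001 -0100✓ -0110✓ -1100✓ -1110✓ 0-010✓ 0-100✓ 0-110✓ 00-10✓ 001-0✓ 01-00✓ 01-10✓ 010-0✓ 0101- 011-0✓ 1-001✓ 1-100✓ 1-101✓ 1-110✓ 1-111✓ 10-00✓ 10-01✓ 10-11✓ 100-1✓ 1000-✓ 101-0✓ 101-1✓ 1010-✓ 1011-✓ 11-01✓ 111-0✓ 111-1✓ 1110-✓ 1111-✓
Round 2: --100✓ --110✓ -01-0✓ -11-0✓ 0--10 0-1-0✓ 01--0 1--01 1-1-0✓ 1-1-1✓ 1-10-✓ 1-11-✓ 10--1 10-0- 101--✓ 111--✓
Round 3: --1-0 1-1--
PIs = {--1-0, -0001, 0--10, 01--0, 0101-, 1--01, 1-1--, 10--1, 10-0-}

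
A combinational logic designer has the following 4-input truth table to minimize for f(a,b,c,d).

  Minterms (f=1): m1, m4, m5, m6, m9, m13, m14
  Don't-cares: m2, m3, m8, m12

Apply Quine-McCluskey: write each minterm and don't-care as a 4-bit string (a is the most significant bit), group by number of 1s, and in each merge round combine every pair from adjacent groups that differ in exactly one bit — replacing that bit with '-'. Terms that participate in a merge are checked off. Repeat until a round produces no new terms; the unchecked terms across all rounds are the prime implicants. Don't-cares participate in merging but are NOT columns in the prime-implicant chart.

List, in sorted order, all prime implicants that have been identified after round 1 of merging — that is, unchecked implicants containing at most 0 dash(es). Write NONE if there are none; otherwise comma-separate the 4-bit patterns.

NONE

[col 0] 0001*, 0010*, 0011*, 0100*, 0101*, 0110*, 1000*, 1001*, 1100*, 1101*, 1110*
[col 1] -001*, -100*, -101*, -110*, 0-01*, 0-10, 00-1, 001-, 01-0*, 010-*, 1-00*, 1-01*, 100-*, 11-0*, 110-*
[col 2] --01, -1-0, -10-, 1-0-
Prime implicants: --01, -1-0, -10-, 0-10, 00-1, 001-, 1-0-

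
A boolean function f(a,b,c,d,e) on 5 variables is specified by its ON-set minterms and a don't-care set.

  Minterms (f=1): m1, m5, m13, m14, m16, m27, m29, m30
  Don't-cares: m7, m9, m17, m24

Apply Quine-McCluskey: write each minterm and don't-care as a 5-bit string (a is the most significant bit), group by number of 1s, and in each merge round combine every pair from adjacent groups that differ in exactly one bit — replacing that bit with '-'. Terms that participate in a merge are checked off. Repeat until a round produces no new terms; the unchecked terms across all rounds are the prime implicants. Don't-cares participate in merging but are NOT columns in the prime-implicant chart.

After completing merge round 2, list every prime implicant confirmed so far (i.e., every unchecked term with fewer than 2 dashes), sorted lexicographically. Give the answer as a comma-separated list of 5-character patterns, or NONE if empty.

-0001, -1101, -1110, 001-1, 1-000, 1000-, 11011

[col 0] 00001*, 00101*, 00111*, 01001*, 01101*, 01110*, 10000*, 10001*, 11000*, 11011, 11101*, 11110*
[col 1] -0001, -1101, -1110, 0-001*, 0-101*, 00-01*, 001-1, 01-01*, 1-000, 1000-
[col 2] 0--01
Prime implicants: -0001, -1101, -1110, 0--01, 001-1, 1-000, 1000-, 11011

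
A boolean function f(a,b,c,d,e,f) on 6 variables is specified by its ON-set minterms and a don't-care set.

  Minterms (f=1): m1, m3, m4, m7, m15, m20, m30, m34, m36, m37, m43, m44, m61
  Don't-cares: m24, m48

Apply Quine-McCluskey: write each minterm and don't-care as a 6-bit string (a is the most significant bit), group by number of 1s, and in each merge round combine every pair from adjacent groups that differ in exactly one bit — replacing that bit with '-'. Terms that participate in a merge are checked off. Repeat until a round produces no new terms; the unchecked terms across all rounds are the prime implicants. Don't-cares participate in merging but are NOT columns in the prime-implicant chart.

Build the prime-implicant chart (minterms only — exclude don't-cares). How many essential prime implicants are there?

9

[col 0] 000001*, 000011*, 000100*, 000111*, 001111*, 010100*, 011000, 011110, 100010, 100100*, 100101*, 101011, 101100*, 110000, 111101
[col 1] -00100, 0-0100, 00-111, 000-11, 0000-1, 10-100, 10010-
Prime implicants: -00100, 0-0100, 00-111, 000-11, 0000-1, 011000, 011110, 10-100, 100010, 10010-, 101011, 110000, 111101
PI chart (minterm → PIs covering it):
  1 | 0000-1  (sole → essential)
  3 | 000-11,0000-1
  4 | -00100,0-0100
  7 | 00-111,000-11
  15 | 00-111  (sole → essential)
  20 | 0-0100  (sole → essential)
  30 | 011110  (sole → essential)
  34 | 100010  (sole → essential)
  36 | -00100,10-100,10010-
  37 | 10010-  (sole → essential)
  43 | 101011  (sole → essential)
  44 | 10-100  (sole → essential)
  61 | 111101  (sole → essential)
Essential prime implicants: 0-0100, 00-111, 0000-1, 011110, 10-100, 100010, 10010-, 101011, 111101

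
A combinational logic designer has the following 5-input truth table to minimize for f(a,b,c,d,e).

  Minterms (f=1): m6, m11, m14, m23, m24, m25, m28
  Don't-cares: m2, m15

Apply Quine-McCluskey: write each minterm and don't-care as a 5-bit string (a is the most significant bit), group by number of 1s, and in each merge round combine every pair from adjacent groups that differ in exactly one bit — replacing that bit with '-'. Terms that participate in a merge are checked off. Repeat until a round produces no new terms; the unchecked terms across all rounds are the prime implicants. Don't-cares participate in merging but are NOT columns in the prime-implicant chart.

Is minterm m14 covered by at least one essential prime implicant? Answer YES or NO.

NO

size-2^0 implicants → 00010(✓)  00110(✓)  01011(✓)  01110(✓)  01111(✓)  10111  11000(✓)  11001(✓)  11100(✓)
size-2^1 implicants → 0-110  00-10  01-11  0111-  11-00  1100-
Unchecked terms (primes): 0-110, 00-10, 01-11, 0111-, 10111, 11-00, 1100-
Minterm coverage:
  m6 ⊆ 0-110,00-10
  m11 ⊆ 01-11 [E]
  m14 ⊆ 0-110,0111-
  m23 ⊆ 10111 [E]
  m24 ⊆ 11-00,1100-
  m25 ⊆ 1100- [E]
  m28 ⊆ 11-00 [E]
E = {01-11, 10111, 11-00, 1100-}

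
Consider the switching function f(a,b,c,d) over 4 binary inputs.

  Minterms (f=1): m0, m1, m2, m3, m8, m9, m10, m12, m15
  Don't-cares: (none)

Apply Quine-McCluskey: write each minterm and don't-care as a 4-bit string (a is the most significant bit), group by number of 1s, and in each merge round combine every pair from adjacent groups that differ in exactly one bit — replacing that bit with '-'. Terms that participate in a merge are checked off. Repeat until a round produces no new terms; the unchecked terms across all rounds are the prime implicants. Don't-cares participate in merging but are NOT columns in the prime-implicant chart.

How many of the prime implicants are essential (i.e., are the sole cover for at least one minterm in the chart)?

5

[col 0] 0000*, 0001*, 0010*, 0011*, 1000*, 1001*, 1010*, 1100*, 1111
[col 1] -000*, -001*, -010*, 00-0*, 00-1*, 000-*, 001-*, 1-00, 10-0*, 100-*
[col 2] -0-0, -00-, 00--
Prime implicants: -0-0, -00-, 00--, 1-00, 1111
PI chart (minterm → PIs covering it):
  0 | -0-0,-00-,00--
  1 | -00-,00--
  2 | -0-0,00--
  3 | 00--  (sole → essential)
  8 | -0-0,-00-,1-00
  9 | -00-  (sole → essential)
  10 | -0-0  (sole → essential)
  12 | 1-00  (sole → essential)
  15 | 1111  (sole → essential)
Essential prime implicants: -0-0, -00-, 00--, 1-00, 1111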